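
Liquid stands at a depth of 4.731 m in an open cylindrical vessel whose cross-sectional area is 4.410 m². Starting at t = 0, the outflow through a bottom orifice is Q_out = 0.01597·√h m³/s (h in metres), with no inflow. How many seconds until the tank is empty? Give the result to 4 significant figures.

1201 s

With no inflow, A dh/dt = −0.01597 √h.
∫ h^(−1/2) dh = −(0.01597/A) ∫ dt, giving 2√h = 2√h₀ − (0.01597/A) t.
Tank is empty when √h = 0: t_empty = 2A√h₀/0.01597.
t_empty = 2·4.410·√4.731/0.01597 = 8.82000·2.17509/0.01597 = 1201.27 s.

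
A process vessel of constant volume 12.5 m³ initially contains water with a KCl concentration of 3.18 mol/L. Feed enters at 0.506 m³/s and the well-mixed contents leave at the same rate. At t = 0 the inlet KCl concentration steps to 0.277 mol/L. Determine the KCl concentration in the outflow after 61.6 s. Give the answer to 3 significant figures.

0.517 mol/L

Transient balance on the dissolved component: V dC/dt = Q(C_in − C).
Rewrite as dC/dt + C/τ = C_in/τ, τ = V/Q = 24.704 s.
This is linear first-order; C(t) = C_in + (C₀ − C_in) e^(−t/τ).
C(61.6) = 0.277 + (3.18 − 0.277)·e^(−61.6/24.704) = 0.277 + (2.9030)·0.082615 = 0.51683 mol/L.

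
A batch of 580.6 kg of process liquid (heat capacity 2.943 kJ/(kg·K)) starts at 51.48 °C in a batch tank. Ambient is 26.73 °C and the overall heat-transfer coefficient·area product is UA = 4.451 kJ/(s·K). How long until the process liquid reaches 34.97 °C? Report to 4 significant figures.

Lumped-capacitance energy balance: M c_p dT/dt = UA(T_amb − T).
τ = M c_p/UA = 383.893 s; T_ss = T_amb = 26.7300 °C.
T(t) = T_ss + (T₀ − T_ss)e^(−t/τ); set T = 34.97:
t = −τ ln[(T − T_ss)/(T₀ − T_ss)] = −383.893 · ln(0.332929) = 422.215 s.

422.2 s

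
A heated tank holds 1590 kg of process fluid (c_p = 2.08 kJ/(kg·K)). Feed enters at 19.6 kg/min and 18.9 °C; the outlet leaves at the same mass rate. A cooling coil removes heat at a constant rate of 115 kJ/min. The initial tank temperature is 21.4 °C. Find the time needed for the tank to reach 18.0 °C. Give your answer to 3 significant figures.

82.7 min

M c_p dT/dt = ṁ c_p (T_in − T) − Q̇.
τ = M/ṁ = 81.122 min; T_ss = T_in − Q̇/(ṁ c_p) = 16.079 °C.
T(t) = T_ss + (T₀ − T_ss) e^(−t/τ). Set T = 18.0:
e^(−t/τ) = (18.0 − 16.079)/(21.4 − 16.079) = 0.36100
t = −81.122 · ln(0.36100) = 82.653 min.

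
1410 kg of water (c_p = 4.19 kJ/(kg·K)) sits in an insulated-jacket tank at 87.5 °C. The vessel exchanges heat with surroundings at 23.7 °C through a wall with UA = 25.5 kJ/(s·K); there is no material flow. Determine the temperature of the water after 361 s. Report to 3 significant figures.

37.1 °C

Lumped-capacitance energy balance: M c_p dT/dt = UA(T_amb − T).
dT/dt = (T_ss − T)/τ with T_ss = T_amb = 23.700 °C, τ = M c_p/UA = 1410·4.19/25.5 = 231.68 s.
This is linear first-order; T(t) = T_ss + (T₀ − T_ss) e^(−t/τ).
T(361) = 23.700 + (63.800)·0.21052 = 37.131 °C.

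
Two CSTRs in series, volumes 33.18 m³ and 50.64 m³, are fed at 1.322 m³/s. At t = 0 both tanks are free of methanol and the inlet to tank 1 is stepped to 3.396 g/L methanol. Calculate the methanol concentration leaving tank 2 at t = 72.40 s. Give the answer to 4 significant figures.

2.269 g/L

Each tank obeys Vᵢ dCᵢ/dt = Q(Cᵢ₋₁ − Cᵢ), so τᵢ = Vᵢ/Q.
τ₁ = 33.18/1.322 = 25.0983 s; τ₂ = 50.64/1.322 = 38.3056 s.
Solving the cascade with C₁(0)=C₂(0)=0 gives C₂(t) = C_in[1 − (τ₁ e^(−t/τ₁) − τ₂ e^(−t/τ₂))/(τ₁ − τ₂)].
At t = 72.40: e^(−t/τ₁) = 0.0558742, e^(−t/τ₂) = 0.151062.
C₂ = 3.396·[1 − (25.0983·0.0558742 − 38.3056·0.151062)/(-13.2073)] = 3.396·0.668048 = 2.26869 g/L.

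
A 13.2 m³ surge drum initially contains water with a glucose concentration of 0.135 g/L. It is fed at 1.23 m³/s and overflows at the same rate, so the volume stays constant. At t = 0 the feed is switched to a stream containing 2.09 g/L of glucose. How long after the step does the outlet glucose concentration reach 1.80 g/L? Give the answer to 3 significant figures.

Transient balance on the dissolved component: V dC/dt = Q(C_in − C), so τ = V/Q = 10.732 s.
C(t) = C_in + (C₀ − C_in) e^(−t/τ). Set C = 1.80 and solve for t:
e^(−t/τ) = (C − C_in)/(C₀ − C_in) = (1.80 − 2.09)/(0.135 − 2.09) = 0.14834
t = −τ ln(…) = 10.732 × 1.9083 = 20.479 s.

20.5 s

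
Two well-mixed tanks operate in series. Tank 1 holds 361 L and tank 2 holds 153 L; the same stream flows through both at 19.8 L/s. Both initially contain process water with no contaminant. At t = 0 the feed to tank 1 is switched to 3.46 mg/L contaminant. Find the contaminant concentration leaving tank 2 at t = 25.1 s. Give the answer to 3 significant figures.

Each tank obeys Vᵢ dCᵢ/dt = Q(Cᵢ₋₁ − Cᵢ), so τᵢ = Vᵢ/Q.
τ₁ = 361/19.8 = 18.232 s; τ₂ = 153/19.8 = 7.7273 s.
Solving the cascade with C₁(0)=C₂(0)=0 gives C₂(t) = C_in[1 − (τ₁ e^(−t/τ₁) − τ₂ e^(−t/τ₂))/(τ₁ − τ₂)].
At t = 25.1: e^(−t/τ₁) = 0.25242, e^(−t/τ₂) = 0.038843.
C₂ = 3.46·[1 − (18.232·0.25242 − 7.7273·0.038843)/(10.505)] = 3.46·0.59048 = 2.0431 mg/L.

2.04 mg/L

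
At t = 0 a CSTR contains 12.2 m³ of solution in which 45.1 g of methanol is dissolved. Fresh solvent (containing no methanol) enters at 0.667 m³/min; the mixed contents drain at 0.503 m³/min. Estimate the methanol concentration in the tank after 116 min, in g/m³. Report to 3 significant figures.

Let m(t) be the amount of methanol. Volume: V(t) = V₀ + (Q_in − Q_out) t = 12.2 + 0.16400 t; V(116) = 31.224 m³.
Solute balance: dm/dt = 0 − Q_out C = −Q_out m/V(t).
dm/m = −Q_out dt/(V₀ + 0.16400 t); integrating gives ln(m/m₀) = −(Q_out/(Q_in−Q_out)) ln(V/V₀).
m = m₀ (V₀/V)^(Q_out/(Q_in−Q_out)) = 45.1 × (12.2/31.224)^(3.0671) = 2.5259 g.
C = m/V = 2.5259/31.224 = 0.080896 g/m³.

0.0809 g/m³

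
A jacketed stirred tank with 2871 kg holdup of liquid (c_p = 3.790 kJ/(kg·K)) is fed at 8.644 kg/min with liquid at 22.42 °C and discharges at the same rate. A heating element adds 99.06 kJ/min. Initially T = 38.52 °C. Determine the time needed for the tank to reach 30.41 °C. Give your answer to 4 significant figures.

M c_p dT/dt = ṁ c_p (T_in − T) + Q̇.
τ = M/ṁ = 332.138 min; T_ss = T_in + Q̇/(ṁ c_p) = 25.4437 °C.
T(t) = T_ss + (T₀ − T_ss) e^(−t/τ). Set T = 30.41:
e^(−t/τ) = (30.41 − 25.4437)/(38.52 − 25.4437) = 0.379792
t = −332.138 · ln(0.379792) = 321.553 min.

321.6 min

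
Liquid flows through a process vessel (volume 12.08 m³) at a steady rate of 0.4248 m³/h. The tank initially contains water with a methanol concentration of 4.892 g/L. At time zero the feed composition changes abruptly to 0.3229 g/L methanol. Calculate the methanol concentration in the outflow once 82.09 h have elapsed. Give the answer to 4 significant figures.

Mass balance on the solute (V constant): V dC/dt = Q(C_in − C).
So dC/dt = (C_in − C)/τ with τ = V/Q = 12.08/0.4248 = 28.4369 h.
Integrating: C(t) = C_in + (C₀ − C_in) e^(−t/τ).
C(82.09) = 0.3229 + (4.892 − 0.3229)·e^(−82.09/28.4369) = 0.3229 + (4.56910)·0.0557576 = 0.577662 g/L.

0.5777 g/L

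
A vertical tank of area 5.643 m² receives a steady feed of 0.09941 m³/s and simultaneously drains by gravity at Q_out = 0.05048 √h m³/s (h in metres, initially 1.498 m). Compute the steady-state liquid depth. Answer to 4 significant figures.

3.878 m

A dh/dt = Q_in − 0.05048 √h. Steady state requires inflow = outflow:
Q_in = 0.05048 √h_ss ⇒ √h_ss = 0.09941/0.05048 = 1.96929.
h_ss = 1.96929² = 3.87812 m. (Since h₀ = 1.498 m < h_ss, the level will rise toward this value.)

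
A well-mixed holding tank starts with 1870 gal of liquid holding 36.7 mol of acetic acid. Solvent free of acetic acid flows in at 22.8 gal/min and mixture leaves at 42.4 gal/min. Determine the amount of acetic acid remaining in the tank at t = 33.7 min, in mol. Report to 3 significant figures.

14.3 mol

Let m(t) be the amount of acetic acid. Volume: V(t) = V₀ + (Q_in − Q_out) t = 1870 − 19.600 t; V(33.7) = 1209.5 gal.
Species balance (pure solvent in): dm/dt = −Q_out · m/V(t).
Separate: dm/m = −Q_out dt/V(t) ⇒ ln(m/m₀) = −(Q_out/(Q_in−Q_out)) ln(V/V₀).
m = m₀ (V₀/V)^(Q_out/(Q_in−Q_out)) = 36.7 × (1870/1209.5)^(-2.1633) = 14.298 mol.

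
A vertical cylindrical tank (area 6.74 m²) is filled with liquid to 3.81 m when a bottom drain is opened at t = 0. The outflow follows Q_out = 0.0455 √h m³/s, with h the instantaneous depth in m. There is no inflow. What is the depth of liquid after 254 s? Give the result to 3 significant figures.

A dh/dt = −Q_out = −0.0455 √h.
Separate and integrate: 2(√h − √h₀) = −(0.0455/A) t.
√h = √3.81 − 0.0455·254/(2·6.74) = 1.9519 − 0.85734 = 1.0946.
h = 1.0946² = 1.1981 m.

1.20 m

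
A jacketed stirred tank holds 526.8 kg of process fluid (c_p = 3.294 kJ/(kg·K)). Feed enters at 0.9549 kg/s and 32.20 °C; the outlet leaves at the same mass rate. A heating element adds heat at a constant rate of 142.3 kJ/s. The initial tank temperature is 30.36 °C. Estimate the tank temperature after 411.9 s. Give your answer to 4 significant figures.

Heat balance on the well-mixed liquid: M c_p dT/dt = ṁ c_p (T_in − T) + 142.3.
τ = M/ṁ = 551.681 s; T_ss = T_in + Q̇/(ṁ c_p) = 32.20 + 142.3/(0.9549·3.294) = 77.4401 °C.
T approaches T_ss exponentially: T(t) = T_ss + (T₀ − T_ss) e^(−t/τ).
T(411.9) = 77.4401 + (-47.0801)·e^(−411.9/551.681) = 77.4401 + (-47.0801)·0.473962 = 55.1259 °C.

55.13 °C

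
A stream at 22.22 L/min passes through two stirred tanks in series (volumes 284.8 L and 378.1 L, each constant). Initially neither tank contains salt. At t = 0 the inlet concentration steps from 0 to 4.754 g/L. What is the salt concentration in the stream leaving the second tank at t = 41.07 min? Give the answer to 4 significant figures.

3.619 g/L

Species balance on tank i: dCᵢ/dt = (Cᵢ₋₁ − Cᵢ)/τᵢ with τᵢ = Vᵢ/Q.
τ₁ = 284.8/22.22 = 12.8173 min; τ₂ = 378.1/22.22 = 17.0162 min.
Solving the cascade with C₁(0)=C₂(0)=0 gives C₂(t) = C_in[1 − (τ₁ e^(−t/τ₁) − τ₂ e^(−t/τ₂))/(τ₁ − τ₂)].
At t = 41.07: e^(−t/τ₁) = 0.0405886, e^(−t/τ₂) = 0.0894941.
C₂ = 4.754·[1 − (12.8173·0.0405886 − 17.0162·0.0894941)/(-4.19892)] = 4.754·0.761221 = 3.61884 g/L.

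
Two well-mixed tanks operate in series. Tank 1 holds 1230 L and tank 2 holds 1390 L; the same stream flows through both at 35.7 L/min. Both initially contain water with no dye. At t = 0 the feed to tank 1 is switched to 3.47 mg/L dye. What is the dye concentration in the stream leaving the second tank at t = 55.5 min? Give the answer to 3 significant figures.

1.55 mg/L

Time constants: τᵢ = Vᵢ/Q for each well-mixed tank.
τ₁ = 1230/35.7 = 34.454 min; τ₂ = 1390/35.7 = 38.936 min.
Solving the cascade with C₁(0)=C₂(0)=0 gives C₂(t) = C_in[1 − (τ₁ e^(−t/τ₁) − τ₂ e^(−t/τ₂))/(τ₁ − τ₂)].
At t = 55.5: e^(−t/τ₁) = 0.19972, e^(−t/τ₂) = 0.24040.
C₂ = 3.47·[1 − (34.454·0.19972 − 38.936·0.24040)/(-4.4818)] = 3.47·0.44681 = 1.5504 mg/L.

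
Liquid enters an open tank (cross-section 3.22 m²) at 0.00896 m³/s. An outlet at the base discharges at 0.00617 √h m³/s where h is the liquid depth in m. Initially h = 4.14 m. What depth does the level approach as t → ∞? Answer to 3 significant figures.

Level balance: A dh/dt = 0.00896 − 0.00617 √h. Setting dh/dt = 0:
Q_in = 0.00617 √h_ss ⇒ √h_ss = 0.00896/0.00617 = 1.4522.
h_ss = 1.4522² = 2.1089 m. (Since h₀ = 4.14 m > h_ss, the level will fall toward this value.)

2.11 m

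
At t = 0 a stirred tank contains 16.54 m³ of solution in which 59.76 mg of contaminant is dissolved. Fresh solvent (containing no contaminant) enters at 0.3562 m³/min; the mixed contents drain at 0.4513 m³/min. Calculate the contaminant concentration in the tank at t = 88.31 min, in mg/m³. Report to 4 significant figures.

Total volume: dV/dt = Q_in − Q_out = -0.0951000 m³/min, so V(t) = 16.54 − 0.0951000 t and V(88.31) = 8.14172 m³.
Species balance (pure solvent in): dm/dt = −Q_out · m/V(t).
Separate: dm/m = −Q_out dt/V(t) ⇒ ln(m/m₀) = −(Q_out/(Q_in−Q_out)) ln(V/V₀).
m = m₀ (V₀/V)^(Q_out/(Q_in−Q_out)) = 59.76 × (16.54/8.14172)^(-4.74553) = 2.06845 mg.
C = m/V = 2.06845/8.14172 = 0.254055 mg/m³.

0.2541 mg/m³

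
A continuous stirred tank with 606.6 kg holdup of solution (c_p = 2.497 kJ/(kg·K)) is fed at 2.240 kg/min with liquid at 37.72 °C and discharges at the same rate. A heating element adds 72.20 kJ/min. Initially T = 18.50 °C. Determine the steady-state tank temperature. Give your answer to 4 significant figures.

50.63 °C

Unsteady energy balance on the tank contents: M c_p dT/dt = ṁ c_p (T_in − T) + 72.20.
At steady state dT/dt = 0 ⇒ T_ss = T_in + Q̇/(ṁ c_p) = 37.72 + 72.20/(2.240·2.497) = 50.6283 °C.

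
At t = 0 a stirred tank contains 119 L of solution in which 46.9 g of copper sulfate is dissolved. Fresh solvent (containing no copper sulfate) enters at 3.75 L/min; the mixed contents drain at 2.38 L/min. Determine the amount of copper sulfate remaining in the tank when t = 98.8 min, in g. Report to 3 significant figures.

12.5 g

Total volume: dV/dt = Q_in − Q_out = 1.3700 L/min, so V(t) = 119 + 1.3700 t and V(98.8) = 254.36 L.
Species balance (pure solvent in): dm/dt = −Q_out · m/V(t).
Separate: dm/m = −Q_out dt/V(t) ⇒ ln(m/m₀) = −(Q_out/(Q_in−Q_out)) ln(V/V₀).
m = m₀ (V₀/V)^(Q_out/(Q_in−Q_out)) = 46.9 × (119/254.36)^(1.7372) = 12.533 g.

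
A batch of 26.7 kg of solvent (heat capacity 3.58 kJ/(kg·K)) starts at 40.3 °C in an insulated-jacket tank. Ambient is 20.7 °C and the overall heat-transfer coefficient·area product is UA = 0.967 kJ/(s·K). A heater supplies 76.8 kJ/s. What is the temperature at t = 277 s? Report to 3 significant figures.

Lumped-capacitance energy balance: M c_p dT/dt = UA(T_amb − T) + Q̇.
dT/dt = (T_ss − T)/τ with T_ss = T_amb + Q̇/UA = 20.7 + 76.8/0.967 = 100.12 °C, τ = M c_p/UA = 26.7·3.58/0.967 = 98.848 s.
T approaches T_ss exponentially: T(t) = T_ss + (T₀ − T_ss) e^(−t/τ).
T(277) = 100.12 + (-59.821)·0.060671 = 96.491 °C.

96.5 °C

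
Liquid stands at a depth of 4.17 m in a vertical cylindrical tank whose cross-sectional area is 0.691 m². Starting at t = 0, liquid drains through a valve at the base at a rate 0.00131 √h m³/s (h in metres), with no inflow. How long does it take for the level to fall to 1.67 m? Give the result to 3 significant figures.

A dh/dt = −Q_out = −0.00131 √h.
This is separable: 2 d(√h)/dt = −0.00131/A, so √h = √h₀ − (0.00131/(2A)) t.
t = 2A(√h₀ − √h)/0.00131 = 2·0.691·(√4.17 − √1.67)/0.00131
  = 1.3820 × (2.0421 − 1.2923) / 0.00131 = 790.98 s.

791 s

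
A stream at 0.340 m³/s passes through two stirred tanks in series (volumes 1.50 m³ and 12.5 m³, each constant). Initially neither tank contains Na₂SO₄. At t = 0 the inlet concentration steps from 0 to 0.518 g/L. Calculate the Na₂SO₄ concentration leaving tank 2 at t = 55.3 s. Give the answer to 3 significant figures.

Each tank obeys Vᵢ dCᵢ/dt = Q(Cᵢ₋₁ − Cᵢ), so τᵢ = Vᵢ/Q.
τ₁ = 1.50/0.340 = 4.4118 s; τ₂ = 12.5/0.340 = 36.765 s.
Solving the cascade with C₁(0)=C₂(0)=0 gives C₂(t) = C_in[1 − (τ₁ e^(−t/τ₁) − τ₂ e^(−t/τ₂))/(τ₁ − τ₂)].
At t = 55.3: e^(−t/τ₁) = 3.5997e-06, e^(−t/τ₂) = 0.22220.
C₂ = 0.518·[1 − (4.4118·3.5997e-06 − 36.765·0.22220)/(-32.353)] = 0.518·0.74750 = 0.38720 g/L.

0.387 g/L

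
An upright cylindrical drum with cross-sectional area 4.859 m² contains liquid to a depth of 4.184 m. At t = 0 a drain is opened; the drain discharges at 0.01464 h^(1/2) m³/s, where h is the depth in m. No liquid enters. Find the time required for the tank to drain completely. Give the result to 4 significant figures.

With no inflow, A dh/dt = −0.01464 √h.
Separate and integrate: 2(√h − √h₀) = −(0.01464/A) t.
Set h = 0: 2√h₀ = (0.01464/A) t_empty ⇒ t_empty = 2A√h₀/0.01464.
t_empty = 2·4.859·√4.184/0.01464 = 9.71800·2.04548/0.01464 = 1357.79 s.

1358 s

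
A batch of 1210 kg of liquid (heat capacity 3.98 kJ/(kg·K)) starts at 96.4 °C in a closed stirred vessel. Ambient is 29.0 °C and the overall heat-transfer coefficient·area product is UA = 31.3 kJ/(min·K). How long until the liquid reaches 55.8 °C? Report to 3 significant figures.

M c_p dT/dt = −UA(T − T_amb).
τ = M c_p/UA = 153.86 min; T_ss = T_amb = 29.000 °C.
T(t) = T_ss + (T₀ − T_ss)e^(−t/τ); set T = 55.8:
t = −τ ln[(T − T_ss)/(T₀ − T_ss)] = −153.86 · ln(0.39763) = 141.90 min.

142 min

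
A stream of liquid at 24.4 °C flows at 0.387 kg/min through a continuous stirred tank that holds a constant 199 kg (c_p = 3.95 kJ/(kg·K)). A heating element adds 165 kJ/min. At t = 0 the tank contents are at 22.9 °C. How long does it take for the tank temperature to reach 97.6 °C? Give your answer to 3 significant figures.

Energy balance: M c_p dT/dt = ṁ c_p (T_in − T) + 165.
τ = M/ṁ = 514.21 min; T_ss = T_in + Q̇/(ṁ c_p) = 132.34 °C.
T(t) = T_ss + (T₀ − T_ss) e^(−t/τ). Set T = 97.6:
e^(−t/τ) = (97.6 − 132.34)/(22.9 − 132.34) = 0.31742
t = −514.21 · ln(0.31742) = 590.07 min.

590 min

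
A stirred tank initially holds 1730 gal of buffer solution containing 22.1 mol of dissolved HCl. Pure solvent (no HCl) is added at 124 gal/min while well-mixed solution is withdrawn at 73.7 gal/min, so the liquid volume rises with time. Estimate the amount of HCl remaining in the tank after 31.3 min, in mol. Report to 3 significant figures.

Total volume: dV/dt = Q_in − Q_out = 50.300 gal/min, so V(t) = 1730 + 50.300 t and V(31.3) = 3304.4 gal.
No HCl enters, so dm/dt = −Q_out · (m/V).
Separate: dm/m = −Q_out dt/V(t) ⇒ ln(m/m₀) = −(Q_out/(Q_in−Q_out)) ln(V/V₀).
m = m₀ (V₀/V)^(Q_out/(Q_in−Q_out)) = 22.1 × (1730/3304.4)^(1.4652) = 8.5625 mol.

8.56 mol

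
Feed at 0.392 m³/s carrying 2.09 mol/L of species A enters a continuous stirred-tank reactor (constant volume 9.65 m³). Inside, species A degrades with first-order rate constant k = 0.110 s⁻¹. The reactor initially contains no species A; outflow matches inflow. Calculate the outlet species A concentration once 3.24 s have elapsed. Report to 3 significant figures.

V dC/dt = Q(C_in − C) − k V C.
This is linear with rate a = Q/V + k = 0.15062 s⁻¹.
C_ss = Q C_in/(Q + kV) = 0.56366 mol/L; C(t) = C_ss + (C₀ − C_ss) e^(−a t).
C(3.24) = 0.56366 + (-0.56366)·e^(−0.15062·3.24) = 0.56366 + (-0.56366)·0.61384 = 0.21766 mol/L.

0.218 mol/L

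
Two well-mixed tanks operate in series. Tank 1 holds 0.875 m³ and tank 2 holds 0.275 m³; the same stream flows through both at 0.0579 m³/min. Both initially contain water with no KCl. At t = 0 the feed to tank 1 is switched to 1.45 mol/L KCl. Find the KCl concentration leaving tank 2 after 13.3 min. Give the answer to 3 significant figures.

0.613 mol/L

Each tank obeys Vᵢ dCᵢ/dt = Q(Cᵢ₋₁ − Cᵢ), so τᵢ = Vᵢ/Q.
τ₁ = 0.875/0.0579 = 15.112 min; τ₂ = 0.275/0.0579 = 4.7496 min.
Solving the cascade with C₁(0)=C₂(0)=0 gives C₂(t) = C_in[1 − (τ₁ e^(−t/τ₁) − τ₂ e^(−t/τ₂))/(τ₁ − τ₂)].
At t = 13.3: e^(−t/τ₁) = 0.41475, e^(−t/τ₂) = 0.060795.
C₂ = 1.45·[1 − (15.112·0.41475 − 4.7496·0.060795)/(10.363)] = 1.45·0.42302 = 0.61338 mol/L.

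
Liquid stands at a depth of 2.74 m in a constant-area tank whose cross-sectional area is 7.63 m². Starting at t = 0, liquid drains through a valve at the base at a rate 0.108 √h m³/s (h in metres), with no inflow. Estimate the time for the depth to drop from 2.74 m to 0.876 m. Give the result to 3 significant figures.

With no inflow, A dh/dt = −0.108 √h.
Separate and integrate: 2(√h − √h₀) = −(0.108/A) t.
t = 2A(√h₀ − √h)/0.108 = 2·7.63·(√2.74 − √0.876)/0.108
  = 15.260 × (1.6553 − 0.93595) / 0.108 = 101.64 s.

102 s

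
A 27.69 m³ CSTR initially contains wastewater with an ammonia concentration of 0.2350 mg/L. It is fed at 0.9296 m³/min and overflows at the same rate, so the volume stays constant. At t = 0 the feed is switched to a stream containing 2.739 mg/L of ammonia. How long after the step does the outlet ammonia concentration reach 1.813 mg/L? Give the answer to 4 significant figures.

29.63 min

Species balance: V dC/dt = Q(C_in − C) ⇒ τ = V/Q = 29.7870 min.
C(t) = C_in + (C₀ − C_in) e^(−t/τ). Set C = 1.813 and solve for t:
e^(−t/τ) = (C − C_in)/(C₀ − C_in) = (1.813 − 2.739)/(0.2350 − 2.739) = 0.369808
t = −τ ln(…) = 29.7870 × 0.994770 = 29.6312 min.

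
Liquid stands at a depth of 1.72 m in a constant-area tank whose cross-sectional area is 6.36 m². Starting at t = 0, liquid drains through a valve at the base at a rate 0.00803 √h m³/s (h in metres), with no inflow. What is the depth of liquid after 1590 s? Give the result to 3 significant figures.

With no inflow, A dh/dt = −0.00803 √h.
∫ h^(−1/2) dh = −(0.00803/A) ∫ dt, giving 2√h = 2√h₀ − (0.00803/A) t.
√h = √1.72 − 0.00803·1590/(2·6.36) = 1.3115 − 1.0038 = 0.30774.
h = 0.30774² = 0.094702 m.

0.0947 m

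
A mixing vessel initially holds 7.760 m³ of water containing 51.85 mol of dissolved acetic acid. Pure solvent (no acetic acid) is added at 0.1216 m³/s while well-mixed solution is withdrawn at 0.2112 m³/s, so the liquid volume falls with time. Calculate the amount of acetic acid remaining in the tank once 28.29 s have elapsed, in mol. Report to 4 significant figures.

Let m(t) be the amount of acetic acid. Volume: V(t) = V₀ + (Q_in − Q_out) t = 7.760 − 0.0896000 t; V(28.29) = 5.22522 m³.
No acetic acid enters, so dm/dt = −Q_out · (m/V).
Separate: dm/m = −Q_out dt/V(t) ⇒ ln(m/m₀) = −(Q_out/(Q_in−Q_out)) ln(V/V₀).
m = m₀ (V₀/V)^(Q_out/(Q_in−Q_out)) = 51.85 × (7.760/5.22522)^(-2.35714) = 20.4123 mol.

20.41 mol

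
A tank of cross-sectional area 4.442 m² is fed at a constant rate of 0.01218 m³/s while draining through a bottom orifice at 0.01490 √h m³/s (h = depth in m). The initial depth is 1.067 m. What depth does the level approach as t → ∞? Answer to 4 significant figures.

0.6682 m

A dh/dt = Q_in − 0.01490 √h. Steady state requires inflow = outflow:
Q_in = 0.01490 √h_ss ⇒ √h_ss = 0.01218/0.01490 = 0.817450.
h_ss = 0.817450² = 0.668224 m. (Since h₀ = 1.067 m > h_ss, the level will fall toward this value.)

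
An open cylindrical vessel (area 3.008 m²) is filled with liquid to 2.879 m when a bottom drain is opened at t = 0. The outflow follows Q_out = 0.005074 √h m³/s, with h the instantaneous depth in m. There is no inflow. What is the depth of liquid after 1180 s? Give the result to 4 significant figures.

A dh/dt = −Q_out = −0.005074 √h.
Separate and integrate: 2(√h − √h₀) = −(0.005074/A) t.
√h = √2.879 − 0.005074·1180/(2·3.008) = 1.69676 − 0.995233 = 0.701529.
h = 0.701529² = 0.492143 m.

0.4921 m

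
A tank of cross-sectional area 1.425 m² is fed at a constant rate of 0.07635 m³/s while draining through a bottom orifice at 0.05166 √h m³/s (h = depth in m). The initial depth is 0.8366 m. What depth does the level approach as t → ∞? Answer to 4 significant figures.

2.184 m

A dh/dt = Q_in − 0.05166 √h. Steady state requires inflow = outflow:
Q_in = 0.05166 √h_ss ⇒ √h_ss = 0.07635/0.05166 = 1.47793.
h_ss = 1.47793² = 2.18428 m. (Since h₀ = 0.8366 m < h_ss, the level will rise toward this value.)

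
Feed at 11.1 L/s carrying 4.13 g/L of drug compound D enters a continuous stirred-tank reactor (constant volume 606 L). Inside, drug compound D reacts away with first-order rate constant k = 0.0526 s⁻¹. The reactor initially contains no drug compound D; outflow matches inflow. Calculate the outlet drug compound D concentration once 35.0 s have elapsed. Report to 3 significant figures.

Accumulation = in − out − consumed: V dC/dt = Q C_in − Q C − k V C.
dC/dt = (Q/V) C_in − (Q/V + k) C; effective rate a = Q/V + k = 0.018317 + 0.0526 = 0.070917 s⁻¹.
C_ss = Q C_in/(Q + kV) = 1.0667 g/L; C(t) = C_ss + (C₀ − C_ss) e^(−a t).
C(35.0) = 1.0667 + (-1.0667)·e^(−0.070917·35.0) = 1.0667 + (-1.0667)·0.083568 = 0.97758 g/L.

0.978 g/L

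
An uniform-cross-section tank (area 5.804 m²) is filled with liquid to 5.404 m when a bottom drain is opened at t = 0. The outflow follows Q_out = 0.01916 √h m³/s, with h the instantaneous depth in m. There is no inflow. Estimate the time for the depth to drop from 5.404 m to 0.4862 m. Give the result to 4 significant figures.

A dh/dt = −Q_out = −0.01916 √h.
Separate and integrate: 2(√h − √h₀) = −(0.01916/A) t.
t = 2A(√h₀ − √h)/0.01916 = 2·5.804·(√5.404 − √0.4862)/0.01916
  = 11.6080 × (2.32465 − 0.697280) / 0.01916 = 985.935 s.

985.9 s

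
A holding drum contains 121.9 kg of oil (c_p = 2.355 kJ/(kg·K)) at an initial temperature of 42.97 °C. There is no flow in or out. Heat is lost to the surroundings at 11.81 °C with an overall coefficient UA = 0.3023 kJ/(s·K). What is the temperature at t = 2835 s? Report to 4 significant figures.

First-law balance (no shaft work): M c_p dT/dt = −UA(T − T_amb).
dT/dt = (T_ss − T)/τ with T_ss = T_amb = 11.8100 °C, τ = M c_p/UA = 121.9·2.355/0.3023 = 949.634 s.
Integrating: T(t) = T_ss + (T₀ − T_ss) e^(−t/τ).
T(2835) = 11.8100 + (31.1600)·0.0505214 = 13.3842 °C.

13.38 °C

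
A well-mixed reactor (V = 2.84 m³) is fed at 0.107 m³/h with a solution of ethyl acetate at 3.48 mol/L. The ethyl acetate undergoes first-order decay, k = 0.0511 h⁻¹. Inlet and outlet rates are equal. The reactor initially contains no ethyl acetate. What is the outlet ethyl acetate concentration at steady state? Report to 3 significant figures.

V dC/dt = Q(C_in − C) − k V C.
Steady state (dC/dt = 0): C_ss = Q C_in/(Q + kV) = C_in/(1 + kV/Q).
C_ss = 0.107·3.48/(0.107 + 0.0511·2.84) = 0.37236/0.25212 = 1.4769 mol/L.

1.48 mol/L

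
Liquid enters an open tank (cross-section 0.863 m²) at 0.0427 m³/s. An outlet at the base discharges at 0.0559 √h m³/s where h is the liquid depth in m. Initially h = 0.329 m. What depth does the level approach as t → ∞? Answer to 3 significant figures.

Level balance: A dh/dt = 0.0427 − 0.0559 √h. Setting dh/dt = 0:
Q_in = 0.0559 √h_ss ⇒ √h_ss = 0.0427/0.0559 = 0.76386.
h_ss = 0.76386² = 0.58349 m. (Since h₀ = 0.329 m < h_ss, the level will rise toward this value.)

0.583 m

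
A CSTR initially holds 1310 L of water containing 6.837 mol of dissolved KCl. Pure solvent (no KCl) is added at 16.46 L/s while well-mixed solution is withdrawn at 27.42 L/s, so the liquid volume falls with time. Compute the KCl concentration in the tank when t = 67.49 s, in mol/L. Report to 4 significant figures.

Total volume: dV/dt = Q_in − Q_out = -10.9600 L/s, so V(t) = 1310 − 10.9600 t and V(67.49) = 570.310 L.
No KCl enters, so dm/dt = −Q_out · (m/V).
Separate: dm/m = −Q_out dt/V(t) ⇒ ln(m/m₀) = −(Q_out/(Q_in−Q_out)) ln(V/V₀).
m = m₀ (V₀/V)^(Q_out/(Q_in−Q_out)) = 6.837 × (1310/570.310)^(-2.50182) = 0.853699 mol.
C = m/V = 0.853699/570.310 = 0.00149691 mol/L.

0.001497 mol/L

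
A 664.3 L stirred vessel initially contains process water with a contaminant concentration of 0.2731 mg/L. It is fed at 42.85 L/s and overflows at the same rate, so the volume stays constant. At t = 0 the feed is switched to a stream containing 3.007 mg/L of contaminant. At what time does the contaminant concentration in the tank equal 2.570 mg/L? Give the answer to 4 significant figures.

Accumulation = in − out for the solute gives V dC/dt = Q(C_in − C), so τ = V/Q = 15.5029 s.
C(t) = C_in + (C₀ − C_in) e^(−t/τ). Set C = 2.570 and solve for t:
e^(−t/τ) = (C − C_in)/(C₀ − C_in) = (2.570 − 3.007)/(0.2731 − 3.007) = 0.159845
t = −τ ln(…) = 15.5029 × 1.83355 = 28.4254 s.

28.43 s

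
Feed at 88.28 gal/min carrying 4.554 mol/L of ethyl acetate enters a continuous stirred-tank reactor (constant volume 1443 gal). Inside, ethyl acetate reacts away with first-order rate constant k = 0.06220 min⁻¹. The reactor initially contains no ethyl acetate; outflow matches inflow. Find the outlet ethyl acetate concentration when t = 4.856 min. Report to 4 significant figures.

V dC/dt = Q(C_in − C) − k V C.
dC/dt = (Q/V) C_in − (Q/V + k) C; effective rate a = Q/V + k = 0.0611781 + 0.06220 = 0.123378 min⁻¹.
C_ss = Q C_in/(Q + kV) = 2.25814 mol/L; C(t) = C_ss + (C₀ − C_ss) e^(−a t).
C(4.856) = 2.25814 + (-2.25814)·e^(−0.123378·4.856) = 2.25814 + (-2.25814)·0.549293 = 1.01776 mol/L.

1.018 mol/L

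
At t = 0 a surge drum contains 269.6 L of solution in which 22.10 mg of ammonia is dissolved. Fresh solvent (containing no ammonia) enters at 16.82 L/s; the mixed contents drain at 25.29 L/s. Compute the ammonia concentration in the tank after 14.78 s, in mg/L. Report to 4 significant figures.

0.02373 mg/L

Total volume: dV/dt = Q_in − Q_out = -8.47000 L/s, so V(t) = 269.6 − 8.47000 t and V(14.78) = 144.413 L.
No ammonia enters, so dm/dt = −Q_out · (m/V).
dm/m = −Q_out dt/(V₀ − 8.47000 t); integrating gives ln(m/m₀) = −(Q_out/(Q_in−Q_out)) ln(V/V₀).
m = m₀ (V₀/V)^(Q_out/(Q_in−Q_out)) = 22.10 × (269.6/144.413)^(-2.98583) = 3.42686 mg.
C = m/V = 3.42686/144.413 = 0.0237295 mg/L.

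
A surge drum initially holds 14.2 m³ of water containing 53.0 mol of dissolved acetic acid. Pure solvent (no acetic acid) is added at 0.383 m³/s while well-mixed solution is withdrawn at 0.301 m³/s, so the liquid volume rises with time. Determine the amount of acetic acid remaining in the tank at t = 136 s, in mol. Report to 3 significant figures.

Let m(t) be the amount of acetic acid. Volume: V(t) = V₀ + (Q_in − Q_out) t = 14.2 + 0.082000 t; V(136) = 25.352 m³.
Solute balance: dm/dt = 0 − Q_out C = −Q_out m/V(t).
dm/m = −Q_out dt/(V₀ + 0.082000 t); integrating gives ln(m/m₀) = −(Q_out/(Q_in−Q_out)) ln(V/V₀).
m = m₀ (V₀/V)^(Q_out/(Q_in−Q_out)) = 53.0 × (14.2/25.352)^(3.6707) = 6.3134 mol.

6.31 mol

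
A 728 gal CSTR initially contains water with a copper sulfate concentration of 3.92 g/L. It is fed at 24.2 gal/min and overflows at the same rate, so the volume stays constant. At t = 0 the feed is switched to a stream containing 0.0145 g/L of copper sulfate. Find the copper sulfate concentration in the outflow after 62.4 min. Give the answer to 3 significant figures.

Mass balance on the solute (V constant): V dC/dt = Q(C_in − C).
Rewrite as dC/dt + C/τ = C_in/τ, τ = V/Q = 30.083 min.
This is linear first-order; C(t) = C_in + (C₀ − C_in) e^(−t/τ).
C(62.4) = 0.0145 + (3.92 − 0.0145)·e^(−62.4/30.083) = 0.0145 + (3.9055)·0.12565 = 0.50521 g/L.

0.505 g/L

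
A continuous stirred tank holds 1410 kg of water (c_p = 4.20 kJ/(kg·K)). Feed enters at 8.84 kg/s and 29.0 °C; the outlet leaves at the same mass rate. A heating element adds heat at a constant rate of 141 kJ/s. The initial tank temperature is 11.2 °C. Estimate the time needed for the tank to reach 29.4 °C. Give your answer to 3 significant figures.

295 s

First-law balance (no shaft work): M c_p dT/dt = ṁ c_p (T_in − T) + 141.
τ = M/ṁ = 159.50 s; T_ss = T_in + Q̇/(ṁ c_p) = 32.798 °C.
T(t) = T_ss + (T₀ − T_ss) e^(−t/τ). Set T = 29.4:
e^(−t/τ) = (29.4 − 32.798)/(11.2 − 32.798) = 0.15732
t = −159.50 · ln(0.15732) = 295.00 s.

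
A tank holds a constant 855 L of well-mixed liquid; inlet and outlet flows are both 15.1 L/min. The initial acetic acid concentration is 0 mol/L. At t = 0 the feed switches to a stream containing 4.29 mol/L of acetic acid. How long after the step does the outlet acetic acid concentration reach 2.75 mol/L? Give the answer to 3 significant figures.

58.0 min

Species balance: V dC/dt = Q(C_in − C) ⇒ τ = V/Q = 56.623 min.
C(t) = C_in + (C₀ − C_in) e^(−t/τ). Set C = 2.75 and solve for t:
e^(−t/τ) = (C − C_in)/(C₀ − C_in) = (2.75 − 4.29)/(0 − 4.29) = 0.35897
t = −τ ln(…) = 56.623 × 1.0245 = 58.010 min.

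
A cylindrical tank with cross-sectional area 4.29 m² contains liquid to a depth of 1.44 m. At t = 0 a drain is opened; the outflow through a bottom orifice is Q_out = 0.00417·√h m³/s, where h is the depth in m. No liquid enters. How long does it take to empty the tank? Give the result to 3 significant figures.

2470 s

A dh/dt = −Q_out = −0.00417 √h.
Separate and integrate: 2(√h − √h₀) = −(0.00417/A) t.
Set h = 0: 2√h₀ = (0.00417/A) t_empty ⇒ t_empty = 2A√h₀/0.00417.
t_empty = 2·4.29·√1.44/0.00417 = 8.5800·1.2000/0.00417 = 2469.1 s.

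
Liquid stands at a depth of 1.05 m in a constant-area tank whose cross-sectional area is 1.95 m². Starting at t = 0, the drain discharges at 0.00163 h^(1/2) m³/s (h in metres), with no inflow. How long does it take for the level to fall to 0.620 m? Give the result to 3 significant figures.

568 s

With no inflow, A dh/dt = −0.00163 √h.
This is separable: 2 d(√h)/dt = −0.00163/A, so √h = √h₀ − (0.00163/(2A)) t.
t = 2A(√h₀ − √h)/0.00163 = 2·1.95·(√1.05 − √0.620)/0.00163
  = 3.9000 × (1.0247 − 0.78740) / 0.00163 = 567.76 s.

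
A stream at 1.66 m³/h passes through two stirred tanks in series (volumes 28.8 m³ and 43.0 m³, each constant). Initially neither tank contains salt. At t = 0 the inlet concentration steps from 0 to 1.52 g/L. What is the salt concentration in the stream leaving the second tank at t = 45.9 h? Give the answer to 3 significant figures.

Species balance on tank i: dCᵢ/dt = (Cᵢ₋₁ − Cᵢ)/τᵢ with τᵢ = Vᵢ/Q.
τ₁ = 28.8/1.66 = 17.349 h; τ₂ = 43.0/1.66 = 25.904 h.
Tank 1: C₁ = C_in(1 − e^(−t/τ₁)). Tank 2 (τ₁ ≠ τ₂): C₂ = C_in[1 − (τ₁ e^(−t/τ₁) − τ₂ e^(−t/τ₂))/(τ₁ − τ₂)].
At t = 45.9: e^(−t/τ₁) = 0.070961, e^(−t/τ₂) = 0.17000.
C₂ = 1.52·[1 − (17.349·0.070961 − 25.904·0.17000)/(-8.5542)] = 1.52·0.62913 = 0.95628 g/L.

0.956 g/L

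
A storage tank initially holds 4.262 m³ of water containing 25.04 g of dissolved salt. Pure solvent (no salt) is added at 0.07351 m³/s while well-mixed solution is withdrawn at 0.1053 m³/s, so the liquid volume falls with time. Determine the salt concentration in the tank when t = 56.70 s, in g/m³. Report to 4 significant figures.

Total volume: dV/dt = Q_in − Q_out = -0.0317900 m³/s, so V(t) = 4.262 − 0.0317900 t and V(56.70) = 2.45951 m³.
Solute balance: dm/dt = 0 − Q_out C = −Q_out m/V(t).
Separate: dm/m = −Q_out dt/V(t) ⇒ ln(m/m₀) = −(Q_out/(Q_in−Q_out)) ln(V/V₀).
m = m₀ (V₀/V)^(Q_out/(Q_in−Q_out)) = 25.04 × (4.262/2.45951)^(-3.31236) = 4.05282 g.
C = m/V = 4.05282/2.45951 = 1.64782 g/m³.

1.648 g/m³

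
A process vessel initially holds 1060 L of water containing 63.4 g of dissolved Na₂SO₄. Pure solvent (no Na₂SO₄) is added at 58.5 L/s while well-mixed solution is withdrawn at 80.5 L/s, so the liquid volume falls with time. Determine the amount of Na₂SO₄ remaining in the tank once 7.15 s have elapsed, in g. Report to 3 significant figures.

Let m(t) be the amount of Na₂SO₄. Volume: V(t) = V₀ + (Q_in − Q_out) t = 1060 − 22.000 t; V(7.15) = 902.70 L.
Species balance (pure solvent in): dm/dt = −Q_out · m/V(t).
Separate: dm/m = −Q_out dt/V(t) ⇒ ln(m/m₀) = −(Q_out/(Q_in−Q_out)) ln(V/V₀).
m = m₀ (V₀/V)^(Q_out/(Q_in−Q_out)) = 63.4 × (1060/902.70)^(-3.6591) = 35.223 g.

35.2 g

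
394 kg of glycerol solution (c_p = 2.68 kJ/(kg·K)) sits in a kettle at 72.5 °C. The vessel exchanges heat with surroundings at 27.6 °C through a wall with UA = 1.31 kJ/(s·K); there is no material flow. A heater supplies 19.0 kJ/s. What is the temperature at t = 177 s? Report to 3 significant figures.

Lumped-capacitance energy balance: M c_p dT/dt = UA(T_amb − T) + Q̇.
dT/dt = (T_ss − T)/τ with T_ss = T_amb + Q̇/UA = 27.6 + 19.0/1.31 = 42.104 °C, τ = M c_p/UA = 394·2.68/1.31 = 806.05 s.
Integrating: T(t) = T_ss + (T₀ − T_ss) e^(−t/τ).
T(177) = 42.104 + (30.396)·0.80285 = 66.507 °C.

66.5 °C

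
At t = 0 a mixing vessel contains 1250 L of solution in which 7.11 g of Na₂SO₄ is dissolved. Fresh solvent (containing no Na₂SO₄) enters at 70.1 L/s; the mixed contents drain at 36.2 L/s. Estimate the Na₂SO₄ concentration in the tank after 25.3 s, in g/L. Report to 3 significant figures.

Let m(t) be the amount of Na₂SO₄. Volume: V(t) = V₀ + (Q_in − Q_out) t = 1250 + 33.900 t; V(25.3) = 2107.7 L.
Solute balance: dm/dt = 0 − Q_out C = −Q_out m/V(t).
Separate: dm/m = −Q_out dt/V(t) ⇒ ln(m/m₀) = −(Q_out/(Q_in−Q_out)) ln(V/V₀).
m = m₀ (V₀/V)^(Q_out/(Q_in−Q_out)) = 7.11 × (1250/2107.7)^(1.0678) = 4.0699 g.
C = m/V = 4.0699/2107.7 = 0.0019310 g/L.

0.00193 g/L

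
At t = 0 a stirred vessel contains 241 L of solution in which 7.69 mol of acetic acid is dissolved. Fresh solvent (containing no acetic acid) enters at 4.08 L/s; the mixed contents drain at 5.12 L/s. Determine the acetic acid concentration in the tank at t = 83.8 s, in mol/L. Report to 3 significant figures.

0.00549 mol/L

Total volume: dV/dt = Q_in − Q_out = -1.0400 L/s, so V(t) = 241 − 1.0400 t and V(83.8) = 153.85 L.
No acetic acid enters, so dm/dt = −Q_out · (m/V).
dm/m = −Q_out dt/(V₀ − 1.0400 t); integrating gives ln(m/m₀) = −(Q_out/(Q_in−Q_out)) ln(V/V₀).
m = m₀ (V₀/V)^(Q_out/(Q_in−Q_out)) = 7.69 × (241/153.85)^(-4.9231) = 0.84391 mol.
C = m/V = 0.84391/153.85 = 0.0054853 mol/L.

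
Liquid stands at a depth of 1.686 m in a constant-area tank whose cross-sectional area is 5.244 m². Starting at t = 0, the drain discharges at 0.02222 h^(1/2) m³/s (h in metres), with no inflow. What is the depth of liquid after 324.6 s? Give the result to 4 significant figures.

Unsteady balance on liquid volume: A dh/dt = −0.02222 √h.
This is separable: 2 d(√h)/dt = −0.02222/A, so √h = √h₀ − (0.02222/(2A)) t.
√h = √1.686 − 0.02222·324.6/(2·5.244) = 1.29846 − 0.687701 = 0.610759.
h = 0.610759² = 0.373027 m.

0.3730 m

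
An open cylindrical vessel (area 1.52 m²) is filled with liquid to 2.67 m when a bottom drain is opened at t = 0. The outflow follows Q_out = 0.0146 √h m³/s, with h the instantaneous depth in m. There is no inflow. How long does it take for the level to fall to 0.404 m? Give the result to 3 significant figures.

208 s

A dh/dt = −Q_out = −0.0146 √h.
∫ h^(−1/2) dh = −(0.0146/A) ∫ dt, giving 2√h = 2√h₀ − (0.0146/A) t.
t = 2A(√h₀ − √h)/0.0146 = 2·1.52·(√2.67 − √0.404)/0.0146
  = 3.0400 × (1.6340 − 0.63561) / 0.0146 = 207.89 s.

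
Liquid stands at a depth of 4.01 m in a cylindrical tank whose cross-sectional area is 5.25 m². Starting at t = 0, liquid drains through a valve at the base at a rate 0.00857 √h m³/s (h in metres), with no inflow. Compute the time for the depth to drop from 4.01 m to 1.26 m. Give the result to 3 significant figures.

1080 s

A dh/dt = −Q_out = −0.00857 √h.
This is separable: 2 d(√h)/dt = −0.00857/A, so √h = √h₀ − (0.00857/(2A)) t.
t = 2A(√h₀ − √h)/0.00857 = 2·5.25·(√4.01 − √1.26)/0.00857
  = 10.500 × (2.0025 − 1.1225) / 0.00857 = 1078.2 s.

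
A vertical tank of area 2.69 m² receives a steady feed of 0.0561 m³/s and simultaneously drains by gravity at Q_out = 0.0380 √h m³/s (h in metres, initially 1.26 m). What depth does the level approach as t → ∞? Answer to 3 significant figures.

2.18 m

A dh/dt = Q_in − 0.0380 √h. Steady state requires inflow = outflow:
Q_in = 0.0380 √h_ss ⇒ √h_ss = 0.0561/0.0380 = 1.4763.
h_ss = 1.4763² = 2.1795 m. (Since h₀ = 1.26 m < h_ss, the level will rise toward this value.)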